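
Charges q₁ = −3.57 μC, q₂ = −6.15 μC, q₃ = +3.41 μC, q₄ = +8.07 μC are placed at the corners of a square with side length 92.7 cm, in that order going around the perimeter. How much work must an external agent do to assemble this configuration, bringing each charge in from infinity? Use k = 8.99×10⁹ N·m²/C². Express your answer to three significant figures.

-0.427 J

The assembly work is the sum of pairwise potential energies, U = Σ_{i<j} kqᵢqⱼ/rᵢⱼ.
The four side pairs have separation 0.927 m and the two diagonal pairs 1.31 m.
Summing all 6 pair terms gives U = -0.427 J.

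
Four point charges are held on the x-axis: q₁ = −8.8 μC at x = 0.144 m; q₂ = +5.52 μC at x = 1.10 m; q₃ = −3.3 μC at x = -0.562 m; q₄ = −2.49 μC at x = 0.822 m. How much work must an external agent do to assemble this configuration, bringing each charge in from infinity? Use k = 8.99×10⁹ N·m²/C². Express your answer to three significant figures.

The work to assemble the configuration equals its total potential energy, U = Σ kqᵢqⱼ/rᵢⱼ over all pairs.
Pair separations: r₁₂ = 0.956 m, r₁₃ = 0.706 m, r₁₄ = 0.678 m, r₂₃ = 1.66 m, r₂₄ = 0.278 m, r₃₄ = 1.38 m.
Summing all 6 pair terms gives U = -0.286 J.

-0.286 J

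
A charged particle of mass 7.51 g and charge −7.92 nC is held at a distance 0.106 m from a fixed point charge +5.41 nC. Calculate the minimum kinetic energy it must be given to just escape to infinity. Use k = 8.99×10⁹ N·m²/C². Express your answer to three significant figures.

3.63×10⁻⁶ J

To just escape, total mechanical energy must reach zero at infinity: ½mv²_min + U = 0, so ½mv²_min = −U = |kQq|/r.
|U| = |kQq|/r = (8.99×10⁹ N·m²/C²)(5.41×10⁻⁹)(7.92×10⁻⁹)/(0.106) = 3.63×10⁻⁶ J.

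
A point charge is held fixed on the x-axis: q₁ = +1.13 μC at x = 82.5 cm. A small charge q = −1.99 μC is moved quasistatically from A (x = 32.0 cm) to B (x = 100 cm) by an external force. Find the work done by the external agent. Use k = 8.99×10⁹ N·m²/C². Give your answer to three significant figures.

-0.0755 J

For quasistatic motion the external work equals the change in potential energy: W_ext = qΔV = q(V_B − V_A).
At A: distance to the source charge is 0.505 m; V_A = kq₁/r = 2.01×10⁴ V.
At B: distance to the source charge is 0.175 m; V_B = kq₁/r = 5.80×10⁴ V.
ΔV = V_B − V_A = 3.79×10⁴ V.
W_ext = qΔV = (-1.99×10⁻⁶ C)(3.79×10⁴ V) = -0.0755 J.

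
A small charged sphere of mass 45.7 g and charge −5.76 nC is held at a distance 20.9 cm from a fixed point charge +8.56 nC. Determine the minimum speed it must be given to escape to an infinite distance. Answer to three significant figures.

To just escape, total mechanical energy must reach zero at infinity: ½mv²_min + U = 0, so ½mv²_min = −U = |kQq|/r.
|U| = |kQq|/r = (8.99×10⁹ N·m²/C²)(8.56×10⁻⁹)(5.76×10⁻⁹)/(0.209) = 2.12×10⁻⁶ J.
v_min = √(2|U|/m) = √(2·2.12×10⁻⁶/0.0457) = 9.63×10⁻³ m/s.

9.63×10⁻³ m/s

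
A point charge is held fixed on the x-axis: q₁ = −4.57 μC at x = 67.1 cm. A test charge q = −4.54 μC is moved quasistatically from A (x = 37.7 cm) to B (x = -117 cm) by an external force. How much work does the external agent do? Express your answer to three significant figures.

For quasistatic motion the external work equals the change in potential energy: W_ext = qΔV = q(V_B − V_A).
At A: distance to the source charge is 0.294 m; V_A = kq₁/r = -1.40×10⁵ V.
At B: distance to the source charge is 1.84 m; V_B = kq₁/r = -2.23×10⁴ V.
ΔV = V_B − V_A = 1.17×10⁵ V.
W_ext = qΔV = (-4.54×10⁻⁶ C)(1.17×10⁵ V) = -0.533 J.

-0.533 J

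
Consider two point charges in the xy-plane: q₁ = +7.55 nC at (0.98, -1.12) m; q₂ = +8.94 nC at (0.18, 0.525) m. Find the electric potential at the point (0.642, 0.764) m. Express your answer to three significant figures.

190 V

Electric potential is a scalar, so the contributions from each charge add algebraically: V = Σ kqᵢ/rᵢ.
Distances from the field point to each charge: r₁ = 1.91 m, r₂ = 0.520 m.
V = k[(7.55×10⁻⁹)/(1.91) + (8.94×10⁻⁹)/(0.520)] = 190 V.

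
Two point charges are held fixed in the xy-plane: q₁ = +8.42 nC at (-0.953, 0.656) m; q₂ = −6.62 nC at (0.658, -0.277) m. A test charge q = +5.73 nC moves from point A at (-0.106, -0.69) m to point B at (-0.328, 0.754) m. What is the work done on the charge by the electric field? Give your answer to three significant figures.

-5.66×10⁻⁷ J

The work done by the electric force is W_field = −ΔU = −q(V_B − V_A) = q(V_A − V_B).
At A: distances to the source charges are 1.59 m, 0.868 m; V_A = Σ kqᵢ/rᵢ = -20.9 V.
At B: distances to the source charges are 0.633 m, 1.43 m; V_B = Σ kqᵢ/rᵢ = 77.9 V.
ΔV = V_B − V_A = 98.9 V.
W_field = −qΔV = −(5.73×10⁻⁹ C)(98.9 V) = -5.66×10⁻⁷ J.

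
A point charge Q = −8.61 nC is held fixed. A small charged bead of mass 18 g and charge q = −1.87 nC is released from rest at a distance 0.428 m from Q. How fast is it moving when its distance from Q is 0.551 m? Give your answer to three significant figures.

Only the electrostatic force acts, so mechanical energy is conserved: ½mv² = U₁ − U₂ = kQq(1/r₁ − 1/r₂).
U₁ − U₂ = (8.99×10⁹ N·m²/C²)(-8.61×10⁻⁹ C)(-1.87×10⁻⁹ C)(1/0.428 − 1/0.551) = 7.55×10⁻⁸ J.
v = √(2·7.55×10⁻⁸/0.0180) = 2.90×10⁻³ m/s.

2.90×10⁻³ m/s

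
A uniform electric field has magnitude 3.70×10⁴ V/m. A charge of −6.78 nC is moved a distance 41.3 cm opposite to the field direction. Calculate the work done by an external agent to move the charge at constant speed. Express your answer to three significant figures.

-1.04×10⁻⁴ J

The potential change for a displacement 41.3 cm opposite to the field direction is ΔV = +Ed = 1.53×10⁴ V.
W_ext = qΔV = -1.04×10⁻⁴ J.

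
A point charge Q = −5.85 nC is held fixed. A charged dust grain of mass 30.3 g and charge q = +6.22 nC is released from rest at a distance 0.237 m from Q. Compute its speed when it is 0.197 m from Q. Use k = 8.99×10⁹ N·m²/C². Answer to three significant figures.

4.30×10⁻³ m/s

Only the electrostatic force acts, so mechanical energy is conserved: ½mv² = U₁ − U₂ = kQq(1/r₁ − 1/r₂).
U₁ − U₂ = (8.99×10⁹ N·m²/C²)(-5.85×10⁻⁹ C)(6.22×10⁻⁹ C)(1/0.237 − 1/0.197) = 2.80×10⁻⁷ J.
v = √(2·2.80×10⁻⁷/0.0303) = 4.30×10⁻³ m/s.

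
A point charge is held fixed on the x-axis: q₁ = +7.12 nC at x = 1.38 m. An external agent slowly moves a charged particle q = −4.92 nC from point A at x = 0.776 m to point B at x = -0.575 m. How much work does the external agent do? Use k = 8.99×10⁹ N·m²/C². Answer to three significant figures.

For quasistatic motion the external work equals the change in potential energy: W_ext = qΔV = q(V_B − V_A).
At A: distance to the source charge is 0.604 m; V_A = kq₁/r = 106 V.
At B: distance to the source charge is 1.95 m; V_B = kq₁/r = 32.7 V.
ΔV = V_B − V_A = -73.2 V.
W_ext = qΔV = (-4.92×10⁻⁹ C)(-73.2 V) = 3.60×10⁻⁷ J.

3.60×10⁻⁷ J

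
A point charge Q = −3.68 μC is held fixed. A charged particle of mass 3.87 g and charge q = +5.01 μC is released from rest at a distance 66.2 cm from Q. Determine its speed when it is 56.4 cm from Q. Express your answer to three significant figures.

Only the electrostatic force acts, so mechanical energy is conserved: ½mv² = U₁ − U₂ = kQq(1/r₁ − 1/r₂).
U₁ − U₂ = (8.99×10⁹ N·m²/C²)(-3.68×10⁻⁶ C)(5.01×10⁻⁶ C)(1/0.662 − 1/0.564) = 0.0435 J.
v = √(2·0.0435/3.87×10⁻³) = 4.74 m/s.

4.74 m/s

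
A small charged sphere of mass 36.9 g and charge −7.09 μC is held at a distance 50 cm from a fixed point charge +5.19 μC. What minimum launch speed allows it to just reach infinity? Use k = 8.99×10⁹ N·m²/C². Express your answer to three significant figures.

5.99 m/s

To just escape, total mechanical energy must reach zero at infinity: ½mv²_min + U = 0, so ½mv²_min = −U = |kQq|/r.
|U| = |kQq|/r = (8.99×10⁹ N·m²/C²)(5.19×10⁻⁶)(7.09×10⁻⁶)/(0.500) = 0.662 J.
v_min = √(2|U|/m) = √(2·0.662/0.0369) = 5.99 m/s.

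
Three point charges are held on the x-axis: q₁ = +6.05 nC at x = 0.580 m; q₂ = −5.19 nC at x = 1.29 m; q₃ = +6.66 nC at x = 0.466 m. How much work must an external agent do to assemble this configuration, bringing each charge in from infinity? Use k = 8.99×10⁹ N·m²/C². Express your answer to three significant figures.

The assembly work is the sum of pairwise potential energies, U = Σ_{i<j} kqᵢqⱼ/rᵢⱼ.
Pair separations: r₁₂ = 0.710 m, r₁₃ = 0.114 m, r₂₃ = 0.824 m.
U = (-3.98×10⁻⁷) + (3.18×10⁻⁶) + (-3.77×10⁻⁷) = 2.40×10⁻⁶ J.

2.40×10⁻⁶ J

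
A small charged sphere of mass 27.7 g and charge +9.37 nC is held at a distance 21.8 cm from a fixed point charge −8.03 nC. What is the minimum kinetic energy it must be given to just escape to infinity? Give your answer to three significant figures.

To just escape, total mechanical energy must reach zero at infinity: ½mv²_min + U = 0, so ½mv²_min = −U = |kQq|/r.
|U| = |kQq|/r = (8.99×10⁹ N·m²/C²)(8.03×10⁻⁹)(9.37×10⁻⁹)/(0.218) = 3.10×10⁻⁶ J.

3.10×10⁻⁶ J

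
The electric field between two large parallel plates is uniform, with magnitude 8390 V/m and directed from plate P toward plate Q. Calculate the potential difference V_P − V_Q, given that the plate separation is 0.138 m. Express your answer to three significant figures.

In a uniform field, potential decreases in the direction of E: ΔV = −E·d for a displacement d parallel to E.
Going from Q to P is a displacement of 0.138 m opposite to the field, so V_P − V_Q = +Ed = 1160 V.

1160 V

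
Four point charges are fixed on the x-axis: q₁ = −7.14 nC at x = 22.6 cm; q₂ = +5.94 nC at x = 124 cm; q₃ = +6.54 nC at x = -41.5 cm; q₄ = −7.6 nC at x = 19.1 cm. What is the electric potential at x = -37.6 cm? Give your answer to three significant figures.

Electric potential is a scalar, so the contributions from each charge add algebraically: V = Σ kqᵢ/rᵢ.
Distances from the field point to each charge: r₁ = 0.602 m, r₂ = 1.62 m, r₃ = 0.0390 m, r₄ = 0.567 m.
V = k[(-7.14×10⁻⁹)/(0.602) + (5.94×10⁻⁹)/(1.62) + (6.54×10⁻⁹)/(0.0390) + (-7.60×10⁻⁹)/(0.567)] = 1310 V.

1310 V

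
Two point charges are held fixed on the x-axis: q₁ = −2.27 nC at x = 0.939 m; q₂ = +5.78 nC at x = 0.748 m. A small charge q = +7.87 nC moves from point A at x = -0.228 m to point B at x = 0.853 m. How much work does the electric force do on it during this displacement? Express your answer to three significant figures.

-1.75×10⁻⁶ J

The work done by the electric force is W_field = −ΔU = −q(V_B − V_A) = q(V_A − V_B).
At A: distances to the source charges are 1.17 m, 0.976 m; V_A = Σ kqᵢ/rᵢ = 35.8 V.
At B: distances to the source charges are 0.0860 m, 0.105 m; V_B = Σ kqᵢ/rᵢ = 258 V.
ΔV = V_B − V_A = 222 V.
W_field = −qΔV = −(7.87×10⁻⁹ C)(222 V) = -1.75×10⁻⁶ J.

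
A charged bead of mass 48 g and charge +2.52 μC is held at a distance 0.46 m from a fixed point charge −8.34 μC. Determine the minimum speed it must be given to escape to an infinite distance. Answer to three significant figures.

To just escape, total mechanical energy must reach zero at infinity: ½mv²_min + U = 0, so ½mv²_min = −U = |kQq|/r.
|U| = |kQq|/r = (8.99×10⁹ N·m²/C²)(8.34×10⁻⁶)(2.52×10⁻⁶)/(0.460) = 0.411 J.
v_min = √(2|U|/m) = √(2·0.411/0.0480) = 4.14 m/s.

4.14 m/s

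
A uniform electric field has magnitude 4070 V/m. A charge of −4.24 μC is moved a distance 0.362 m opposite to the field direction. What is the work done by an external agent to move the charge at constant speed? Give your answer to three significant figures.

-6.25×10⁻³ J

The potential change for a displacement 0.362 m opposite to the field direction is ΔV = +Ed = 1470 V.
W_ext = qΔV = -6.25×10⁻³ J.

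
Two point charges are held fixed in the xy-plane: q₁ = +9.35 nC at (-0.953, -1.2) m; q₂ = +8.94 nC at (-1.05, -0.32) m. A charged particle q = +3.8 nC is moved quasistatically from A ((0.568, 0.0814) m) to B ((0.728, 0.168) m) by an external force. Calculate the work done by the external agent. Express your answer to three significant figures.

For quasistatic motion the external work equals the change in potential energy: W_ext = qΔV = q(V_B − V_A).
At A: distances to the source charges are 1.99 m, 1.67 m; V_A = Σ kqᵢ/rᵢ = 90.5 V.
At B: distances to the source charges are 2.17 m, 1.84 m; V_B = Σ kqᵢ/rᵢ = 82.4 V.
ΔV = V_B − V_A = -8.10 V.
W_ext = qΔV = (3.80×10⁻⁹ C)(-8.10 V) = -3.08×10⁻⁸ J.

-3.08×10⁻⁸ J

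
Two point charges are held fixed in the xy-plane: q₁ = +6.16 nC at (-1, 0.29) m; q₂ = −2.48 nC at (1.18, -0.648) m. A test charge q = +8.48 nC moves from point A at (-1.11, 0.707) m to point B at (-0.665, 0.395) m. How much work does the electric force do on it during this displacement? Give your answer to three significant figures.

The work done by the electric force is W_field = −ΔU = −q(V_B − V_A) = q(V_A − V_B).
At A: distances to the source charges are 0.431 m, 2.66 m; V_A = Σ kqᵢ/rᵢ = 120 V.
At B: distances to the source charges are 0.351 m, 2.12 m; V_B = Σ kqᵢ/rᵢ = 147 V.
ΔV = V_B − V_A = 27.2 V.
W_field = −qΔV = −(8.48×10⁻⁹ C)(27.2 V) = -2.31×10⁻⁷ J.

-2.31×10⁻⁷ J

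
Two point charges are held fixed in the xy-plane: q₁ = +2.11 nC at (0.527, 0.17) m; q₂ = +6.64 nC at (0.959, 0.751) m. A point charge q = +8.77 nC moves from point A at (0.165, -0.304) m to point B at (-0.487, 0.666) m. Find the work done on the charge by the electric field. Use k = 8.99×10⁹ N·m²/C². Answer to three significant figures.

The work done by the electric force is W_field = −ΔU = −q(V_B − V_A) = q(V_A − V_B).
At A: distances to the source charges are 0.596 m, 1.32 m; V_A = Σ kqᵢ/rᵢ = 77.0 V.
At B: distances to the source charges are 1.13 m, 1.45 m; V_B = Σ kqᵢ/rᵢ = 58.0 V.
ΔV = V_B − V_A = -19.0 V.
W_field = −qΔV = −(8.77×10⁻⁹ C)(-19.0 V) = 1.67×10⁻⁷ J.

1.67×10⁻⁷ J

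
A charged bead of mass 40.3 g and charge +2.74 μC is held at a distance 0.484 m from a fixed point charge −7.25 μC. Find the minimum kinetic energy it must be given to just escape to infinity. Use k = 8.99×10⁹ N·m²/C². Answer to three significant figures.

0.369 J

To just escape, total mechanical energy must reach zero at infinity: ½mv²_min + U = 0, so ½mv²_min = −U = |kQq|/r.
|U| = |kQq|/r = (8.99×10⁹ N·m²/C²)(7.25×10⁻⁶)(2.74×10⁻⁶)/(0.484) = 0.369 J.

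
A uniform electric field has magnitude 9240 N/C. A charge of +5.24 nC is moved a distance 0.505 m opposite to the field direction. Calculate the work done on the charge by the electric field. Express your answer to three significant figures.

-2.45×10⁻⁵ J

The potential change for a displacement 0.505 m opposite to the field direction is ΔV = +Ed = 4670 V.
W_field = −qΔV = -2.45×10⁻⁵ J.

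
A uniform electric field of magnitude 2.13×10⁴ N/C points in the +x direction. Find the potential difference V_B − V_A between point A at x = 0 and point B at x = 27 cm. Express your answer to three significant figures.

-5750 V

In a uniform field, potential decreases in the direction of E: V_B − V_A = −E·Δx.
V_B − V_A = −(2.13×10⁴ V/m)(0.270 m) = -5750 V.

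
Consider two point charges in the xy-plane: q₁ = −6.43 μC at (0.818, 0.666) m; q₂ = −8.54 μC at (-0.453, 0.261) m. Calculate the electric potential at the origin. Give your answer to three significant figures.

The total potential is the scalar sum of each charge's contribution, V = Σ kqᵢ/rᵢ.
Distances from the field point to each charge: r₁ = 1.05 m, r₂ = 0.523 m.
V = k[(-6.43×10⁻⁶)/(1.05) + (-8.54×10⁻⁶)/(0.523)] = -2.02×10⁵ V.

-2.02×10⁵ V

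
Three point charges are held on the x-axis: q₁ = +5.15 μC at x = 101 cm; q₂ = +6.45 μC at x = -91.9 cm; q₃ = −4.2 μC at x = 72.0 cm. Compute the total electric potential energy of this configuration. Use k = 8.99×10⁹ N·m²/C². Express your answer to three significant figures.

-0.664 J

The assembly work is the sum of pairwise potential energies, U = Σ_{i<j} kqᵢqⱼ/rᵢⱼ.
Pair separations: r₁₂ = 1.93 m, r₁₃ = 0.290 m, r₂₃ = 1.64 m.
U = (0.155) + (-0.671) + (-0.149) = -0.664 J.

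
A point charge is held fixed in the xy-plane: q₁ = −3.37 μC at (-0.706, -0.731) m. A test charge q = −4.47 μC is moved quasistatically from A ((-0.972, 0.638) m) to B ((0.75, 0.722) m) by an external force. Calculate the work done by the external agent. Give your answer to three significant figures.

-0.0313 J

For quasistatic motion the external work equals the change in potential energy: W_ext = qΔV = q(V_B − V_A).
At A: distance to the source charge is 1.39 m; V_A = kq₁/r = -2.17×10⁴ V.
At B: distance to the source charge is 2.06 m; V_B = kq₁/r = -1.47×10⁴ V.
ΔV = V_B − V_A = 7000 V.
W_ext = qΔV = (-4.47×10⁻⁶ C)(7000 V) = -0.0313 J.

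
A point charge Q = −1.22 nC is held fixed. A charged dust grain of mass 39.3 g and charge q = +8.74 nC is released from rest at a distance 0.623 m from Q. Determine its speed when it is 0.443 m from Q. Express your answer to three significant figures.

Only the electrostatic force acts, so mechanical energy is conserved: ½mv² = U₁ − U₂ = kQq(1/r₁ − 1/r₂).
U₁ − U₂ = (8.99×10⁹ N·m²/C²)(-1.22×10⁻⁹ C)(8.74×10⁻⁹ C)(1/0.623 − 1/0.443) = 6.25×10⁻⁸ J.
v = √(2·6.25×10⁻⁸/0.0393) = 1.78×10⁻³ m/s.

1.78×10⁻³ m/s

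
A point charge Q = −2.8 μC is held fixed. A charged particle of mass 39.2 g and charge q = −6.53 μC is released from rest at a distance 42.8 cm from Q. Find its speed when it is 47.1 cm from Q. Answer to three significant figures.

1.34 m/s

Only the electrostatic force acts, so mechanical energy is conserved: ½mv² = U₁ − U₂ = kQq(1/r₁ − 1/r₂).
U₁ − U₂ = (8.99×10⁹ N·m²/C²)(-2.80×10⁻⁶ C)(-6.53×10⁻⁶ C)(1/0.428 − 1/0.471) = 0.0351 J.
v = √(2·0.0351/0.0392) = 1.34 m/s.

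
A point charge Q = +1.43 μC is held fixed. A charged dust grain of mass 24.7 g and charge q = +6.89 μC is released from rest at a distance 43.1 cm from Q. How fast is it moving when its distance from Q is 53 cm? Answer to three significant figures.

1.76 m/s

Only the electrostatic force acts, so mechanical energy is conserved: ½mv² = U₁ − U₂ = kQq(1/r₁ − 1/r₂).
U₁ − U₂ = (8.99×10⁹ N·m²/C²)(1.43×10⁻⁶ C)(6.89×10⁻⁶ C)(1/0.431 − 1/0.530) = 0.0384 J.
v = √(2·0.0384/0.0247) = 1.76 m/s.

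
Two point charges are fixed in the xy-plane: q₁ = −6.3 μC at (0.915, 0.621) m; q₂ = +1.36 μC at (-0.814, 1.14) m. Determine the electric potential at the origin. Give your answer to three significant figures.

-4.25×10⁴ V

The total potential is the scalar sum of each charge's contribution, V = Σ kqᵢ/rᵢ.
Distances from the field point to each charge: r₁ = 1.11 m, r₂ = 1.40 m.
V = k[(-6.30×10⁻⁶)/(1.11) + (1.36×10⁻⁶)/(1.40)] = -4.25×10⁴ V.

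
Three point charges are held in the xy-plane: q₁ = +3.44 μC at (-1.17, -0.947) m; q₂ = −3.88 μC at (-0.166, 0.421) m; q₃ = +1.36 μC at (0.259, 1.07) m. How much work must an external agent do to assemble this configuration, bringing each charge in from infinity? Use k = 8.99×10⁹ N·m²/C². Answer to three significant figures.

-0.115 J

The work to assemble the configuration equals its total potential energy, U = Σ kqᵢqⱼ/rᵢⱼ over all pairs.
Pair separations: r₁₂ = 1.70 m, r₁₃ = 2.47 m, r₂₃ = 0.776 m.
U = (-0.0707) + (0.0170) + (-0.0611) = -0.115 J.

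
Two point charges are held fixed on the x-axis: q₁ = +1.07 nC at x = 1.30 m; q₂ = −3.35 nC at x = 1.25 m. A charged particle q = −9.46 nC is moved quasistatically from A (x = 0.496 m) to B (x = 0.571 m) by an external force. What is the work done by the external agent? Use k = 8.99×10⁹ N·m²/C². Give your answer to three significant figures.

3.01×10⁻⁸ J

For quasistatic motion the external work equals the change in potential energy: W_ext = qΔV = q(V_B − V_A).
At A: distances to the source charges are 0.804 m, 0.754 m; V_A = Σ kqᵢ/rᵢ = -28.0 V.
At B: distances to the source charges are 0.729 m, 0.679 m; V_B = Σ kqᵢ/rᵢ = -31.2 V.
ΔV = V_B − V_A = -3.18 V.
W_ext = qΔV = (-9.46×10⁻⁹ C)(-3.18 V) = 3.01×10⁻⁸ J.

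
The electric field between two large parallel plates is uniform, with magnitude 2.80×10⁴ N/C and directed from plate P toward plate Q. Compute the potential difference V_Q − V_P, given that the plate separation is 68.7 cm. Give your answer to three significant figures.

-1.92×10⁴ V

In a uniform field, potential decreases in the direction of E: ΔV = −E·d for a displacement d parallel to E.
Going from P to Q is a displacement of 68.7 cm along the field, so V_Q − V_P = −Ed = -1.92×10⁴ V.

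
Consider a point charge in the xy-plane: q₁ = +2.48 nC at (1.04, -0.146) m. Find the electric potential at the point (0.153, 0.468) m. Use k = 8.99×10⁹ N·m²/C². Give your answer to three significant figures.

20.7 V

The total potential is the scalar sum of each charge's contribution, V = Σ kqᵢ/rᵢ.
Distances from the field point to each charge: r₁ = 1.08 m.
V = k[(2.48×10⁻⁹)/(1.08)] = 20.7 V.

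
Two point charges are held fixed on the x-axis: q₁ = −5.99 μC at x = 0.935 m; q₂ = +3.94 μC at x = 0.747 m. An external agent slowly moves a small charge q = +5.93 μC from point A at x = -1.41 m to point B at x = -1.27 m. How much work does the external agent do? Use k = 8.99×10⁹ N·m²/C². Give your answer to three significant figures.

For quasistatic motion the external work equals the change in potential energy: W_ext = qΔV = q(V_B − V_A).
At A: distances to the source charges are 2.34 m, 2.16 m; V_A = Σ kqᵢ/rᵢ = -6540 V.
At B: distances to the source charges are 2.21 m, 2.02 m; V_B = Σ kqᵢ/rᵢ = -6860 V.
ΔV = V_B − V_A = -318 V.
W_ext = qΔV = (5.93×10⁻⁶ C)(-318 V) = -1.89×10⁻³ J.

-1.89×10⁻³ J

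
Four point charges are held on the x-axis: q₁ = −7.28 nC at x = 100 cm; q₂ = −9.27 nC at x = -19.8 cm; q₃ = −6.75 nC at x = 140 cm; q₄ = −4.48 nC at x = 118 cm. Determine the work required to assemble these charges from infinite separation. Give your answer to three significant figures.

5.10×10⁻⁶ J

The work to assemble the configuration equals its total potential energy, U = Σ kqᵢqⱼ/rᵢⱼ over all pairs.
Pair separations: r₁₂ = 1.20 m, r₁₃ = 0.400 m, r₁₄ = 0.180 m, r₂₃ = 1.60 m, r₂₄ = 1.38 m, r₃₄ = 0.220 m.
Summing all 6 pair terms gives U = 5.10×10⁻⁶ J.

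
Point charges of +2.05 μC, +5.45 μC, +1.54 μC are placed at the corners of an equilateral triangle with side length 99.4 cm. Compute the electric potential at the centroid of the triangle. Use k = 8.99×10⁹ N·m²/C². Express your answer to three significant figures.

Electric potential is a scalar, so the contributions from each charge add algebraically: V = Σ kqᵢ/rᵢ.
The distance from each vertex to the centroid is a/√3 = 0.574 m.
V = k[(2.05×10⁻⁶)/(0.574) + (5.45×10⁻⁶)/(0.574) + (1.54×10⁻⁶)/(0.574)] = 1.42×10⁵ V.

1.42×10⁵ V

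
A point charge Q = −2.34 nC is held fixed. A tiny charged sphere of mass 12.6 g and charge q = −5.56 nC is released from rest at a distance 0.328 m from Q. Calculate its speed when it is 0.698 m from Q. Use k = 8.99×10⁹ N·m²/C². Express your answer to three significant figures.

5.48×10⁻³ m/s

Only the electrostatic force acts, so mechanical energy is conserved: ½mv² = U₁ − U₂ = kQq(1/r₁ − 1/r₂).
U₁ − U₂ = (8.99×10⁹ N·m²/C²)(-2.34×10⁻⁹ C)(-5.56×10⁻⁹ C)(1/0.328 − 1/0.698) = 1.89×10⁻⁷ J.
v = √(2·1.89×10⁻⁷/0.0126) = 5.48×10⁻³ m/s.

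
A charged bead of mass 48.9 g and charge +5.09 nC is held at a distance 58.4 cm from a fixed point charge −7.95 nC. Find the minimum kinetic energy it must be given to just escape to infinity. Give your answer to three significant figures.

6.23×10⁻⁷ J

To just escape, total mechanical energy must reach zero at infinity: ½mv²_min + U = 0, so ½mv²_min = −U = |kQq|/r.
|U| = |kQq|/r = (8.99×10⁹ N·m²/C²)(7.95×10⁻⁹)(5.09×10⁻⁹)/(0.584) = 6.23×10⁻⁷ J.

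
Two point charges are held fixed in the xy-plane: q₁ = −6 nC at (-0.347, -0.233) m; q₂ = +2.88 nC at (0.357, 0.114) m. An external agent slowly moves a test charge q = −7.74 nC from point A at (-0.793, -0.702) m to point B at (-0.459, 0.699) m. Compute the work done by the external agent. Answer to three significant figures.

-2.58×10⁻⁷ J

For quasistatic motion the external work equals the change in potential energy: W_ext = qΔV = q(V_B − V_A).
At A: distances to the source charges are 0.647 m, 1.41 m; V_A = Σ kqᵢ/rᵢ = -65.0 V.
At B: distances to the source charges are 0.939 m, 1.00 m; V_B = Σ kqᵢ/rᵢ = -31.7 V.
ΔV = V_B − V_A = 33.3 V.
W_ext = qΔV = (-7.74×10⁻⁹ C)(33.3 V) = -2.58×10⁻⁷ J.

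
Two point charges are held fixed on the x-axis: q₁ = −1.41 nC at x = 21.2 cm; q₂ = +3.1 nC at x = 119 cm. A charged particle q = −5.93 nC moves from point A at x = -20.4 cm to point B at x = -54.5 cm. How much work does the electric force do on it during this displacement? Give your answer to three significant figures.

5.81×10⁻⁸ J

The work done by the electric force is W_field = −ΔU = −q(V_B − V_A) = q(V_A − V_B).
At A: distances to the source charges are 0.416 m, 1.39 m; V_A = Σ kqᵢ/rᵢ = -10.5 V.
At B: distances to the source charges are 0.757 m, 1.73 m; V_B = Σ kqᵢ/rᵢ = -0.682 V.
ΔV = V_B − V_A = 9.80 V.
W_field = −qΔV = −(-5.93×10⁻⁹ C)(9.80 V) = 5.81×10⁻⁸ J.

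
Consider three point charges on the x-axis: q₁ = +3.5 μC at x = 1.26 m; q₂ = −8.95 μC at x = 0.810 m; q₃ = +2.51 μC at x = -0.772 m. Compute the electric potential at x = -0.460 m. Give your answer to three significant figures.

2.73×10⁴ V

Electric potential is a scalar, so the contributions from each charge add algebraically: V = Σ kqᵢ/rᵢ.
Distances from the field point to each charge: r₁ = 1.72 m, r₂ = 1.27 m, r₃ = 0.312 m.
V = k[(3.50×10⁻⁶)/(1.72) + (-8.95×10⁻⁶)/(1.27) + (2.51×10⁻⁶)/(0.312)] = 2.73×10⁴ V.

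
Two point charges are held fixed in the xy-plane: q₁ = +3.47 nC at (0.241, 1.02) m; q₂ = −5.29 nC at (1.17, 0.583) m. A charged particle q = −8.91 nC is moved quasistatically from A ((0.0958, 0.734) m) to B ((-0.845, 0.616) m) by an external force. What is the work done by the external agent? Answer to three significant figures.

4.46×10⁻⁷ J

For quasistatic motion the external work equals the change in potential energy: W_ext = qΔV = q(V_B − V_A).
At A: distances to the source charges are 0.321 m, 1.08 m; V_A = Σ kqᵢ/rᵢ = 53.4 V.
At B: distances to the source charges are 1.16 m, 2.02 m; V_B = Σ kqᵢ/rᵢ = 3.32 V.
ΔV = V_B − V_A = -50.1 V.
W_ext = qΔV = (-8.91×10⁻⁹ C)(-50.1 V) = 4.46×10⁻⁷ J.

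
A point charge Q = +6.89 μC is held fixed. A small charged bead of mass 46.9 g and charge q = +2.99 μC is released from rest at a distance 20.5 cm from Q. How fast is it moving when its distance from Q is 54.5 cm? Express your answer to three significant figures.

Only the electrostatic force acts, so mechanical energy is conserved: ½mv² = U₁ − U₂ = kQq(1/r₁ − 1/r₂).
U₁ − U₂ = (8.99×10⁹ N·m²/C²)(6.89×10⁻⁶ C)(2.99×10⁻⁶ C)(1/0.205 − 1/0.545) = 0.564 J.
v = √(2·0.564/0.0469) = 4.90 m/s.

4.90 m/s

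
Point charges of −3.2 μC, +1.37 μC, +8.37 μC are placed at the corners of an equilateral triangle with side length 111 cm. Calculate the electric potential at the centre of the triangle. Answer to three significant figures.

The total potential is the scalar sum of each charge's contribution, V = Σ kqᵢ/rᵢ.
The distance from each vertex to the centroid is a/√3 = 0.641 m.
V = k[(-3.20×10⁻⁶)/(0.641) + (1.37×10⁻⁶)/(0.641) + (8.37×10⁻⁶)/(0.641)] = 9.17×10⁴ V.

9.17×10⁴ V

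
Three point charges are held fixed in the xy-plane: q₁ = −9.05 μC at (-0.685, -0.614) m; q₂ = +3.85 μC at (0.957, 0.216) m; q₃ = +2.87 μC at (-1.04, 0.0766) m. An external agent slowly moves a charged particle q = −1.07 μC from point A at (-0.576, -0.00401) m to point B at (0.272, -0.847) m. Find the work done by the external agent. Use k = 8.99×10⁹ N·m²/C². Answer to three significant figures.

For quasistatic motion the external work equals the change in potential energy: W_ext = qΔV = q(V_B − V_A).
At A: distances to the source charges are 0.620 m, 1.55 m, 0.471 m; V_A = Σ kqᵢ/rᵢ = -5.42×10⁴ V.
At B: distances to the source charges are 0.985 m, 1.26 m, 1.60 m; V_B = Σ kqᵢ/rᵢ = -3.92×10⁴ V.
ΔV = V_B − V_A = 1.50×10⁴ V.
W_ext = qΔV = (-1.07×10⁻⁶ C)(1.50×10⁴ V) = -0.0161 J.

-0.0161 J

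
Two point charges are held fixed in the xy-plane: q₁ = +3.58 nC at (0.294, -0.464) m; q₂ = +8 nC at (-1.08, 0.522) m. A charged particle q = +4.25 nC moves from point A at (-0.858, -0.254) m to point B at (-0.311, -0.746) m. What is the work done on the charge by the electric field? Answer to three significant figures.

The work done by the electric force is W_field = −ΔU = −q(V_B − V_A) = q(V_A − V_B).
At A: distances to the source charges are 1.17 m, 0.807 m; V_A = Σ kqᵢ/rᵢ = 117 V.
At B: distances to the source charges are 0.667 m, 1.48 m; V_B = Σ kqᵢ/rᵢ = 96.7 V.
ΔV = V_B − V_A = -19.9 V.
W_field = −qΔV = −(4.25×10⁻⁹ C)(-19.9 V) = 8.45×10⁻⁸ J.

8.45×10⁻⁸ J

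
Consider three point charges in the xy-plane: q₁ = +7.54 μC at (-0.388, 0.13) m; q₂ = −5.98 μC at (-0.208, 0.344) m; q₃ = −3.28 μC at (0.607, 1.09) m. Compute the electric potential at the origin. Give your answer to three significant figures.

8280 V

The total potential is the scalar sum of each charge's contribution, V = Σ kqᵢ/rᵢ.
Distances from the field point to each charge: r₁ = 0.409 m, r₂ = 0.402 m, r₃ = 1.25 m.
V = k[(7.54×10⁻⁶)/(0.409) + (-5.98×10⁻⁶)/(0.402) + (-3.28×10⁻⁶)/(1.25)] = 8280 V.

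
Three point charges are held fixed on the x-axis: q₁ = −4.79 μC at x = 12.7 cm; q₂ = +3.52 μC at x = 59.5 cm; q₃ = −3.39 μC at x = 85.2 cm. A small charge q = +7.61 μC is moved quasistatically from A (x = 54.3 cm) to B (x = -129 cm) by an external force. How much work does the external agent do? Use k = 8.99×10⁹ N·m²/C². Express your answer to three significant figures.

-3.30 J

For quasistatic motion the external work equals the change in potential energy: W_ext = qΔV = q(V_B − V_A).
At A: distances to the source charges are 0.416 m, 0.0520 m, 0.309 m; V_A = Σ kqᵢ/rᵢ = 4.06×10⁵ V.
At B: distances to the source charges are 1.42 m, 1.89 m, 2.14 m; V_B = Σ kqᵢ/rᵢ = -2.78×10⁴ V.
ΔV = V_B − V_A = -4.34×10⁵ V.
W_ext = qΔV = (7.61×10⁻⁶ C)(-4.34×10⁵ V) = -3.30 J.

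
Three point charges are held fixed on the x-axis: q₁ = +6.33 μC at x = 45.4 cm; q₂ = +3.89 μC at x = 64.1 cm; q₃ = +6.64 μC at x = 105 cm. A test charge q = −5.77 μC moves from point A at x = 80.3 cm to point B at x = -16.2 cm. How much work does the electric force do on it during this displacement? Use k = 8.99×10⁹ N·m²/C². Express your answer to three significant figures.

-2.51 J

The work done by the electric force is W_field = −ΔU = −q(V_B − V_A) = q(V_A − V_B).
At A: distances to the source charges are 0.349 m, 0.162 m, 0.247 m; V_A = Σ kqᵢ/rᵢ = 6.21×10⁵ V.
At B: distances to the source charges are 0.616 m, 0.803 m, 1.21 m; V_B = Σ kqᵢ/rᵢ = 1.85×10⁵ V.
ΔV = V_B − V_A = -4.35×10⁵ V.
W_field = −qΔV = −(-5.77×10⁻⁶ C)(-4.35×10⁵ V) = -2.51 J.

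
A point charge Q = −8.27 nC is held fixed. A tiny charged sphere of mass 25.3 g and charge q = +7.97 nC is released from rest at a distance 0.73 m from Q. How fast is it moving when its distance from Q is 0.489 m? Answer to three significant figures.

Only the electrostatic force acts, so mechanical energy is conserved: ½mv² = U₁ − U₂ = kQq(1/r₁ − 1/r₂).
U₁ − U₂ = (8.99×10⁹ N·m²/C²)(-8.27×10⁻⁹ C)(7.97×10⁻⁹ C)(1/0.730 − 1/0.489) = 4.00×10⁻⁷ J.
v = √(2·4.00×10⁻⁷/0.0253) = 5.62×10⁻³ m/s.

5.62×10⁻³ m/s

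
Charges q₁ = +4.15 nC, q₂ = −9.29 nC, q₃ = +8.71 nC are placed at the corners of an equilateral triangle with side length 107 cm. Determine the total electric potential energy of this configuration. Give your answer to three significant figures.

-7.00×10⁻⁷ J

The work to assemble the configuration equals its total potential energy, U = Σ kqᵢqⱼ/rᵢⱼ over all pairs.
All three pair separations equal the side length, 1.07 m.
U = (-3.24×10⁻⁷) + (3.04×10⁻⁷) + (-6.80×10⁻⁷) = -7.00×10⁻⁷ J.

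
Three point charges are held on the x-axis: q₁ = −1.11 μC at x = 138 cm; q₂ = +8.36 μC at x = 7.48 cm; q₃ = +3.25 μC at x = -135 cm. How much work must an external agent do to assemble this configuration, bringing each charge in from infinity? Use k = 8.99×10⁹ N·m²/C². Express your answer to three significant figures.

The work to assemble the configuration equals its total potential energy, U = Σ kqᵢqⱼ/rᵢⱼ over all pairs.
Pair separations: r₁₂ = 1.31 m, r₁₃ = 2.73 m, r₂₃ = 1.42 m.
U = (-0.0639) + (-0.0119) + (0.171) = 0.0956 J.

0.0956 J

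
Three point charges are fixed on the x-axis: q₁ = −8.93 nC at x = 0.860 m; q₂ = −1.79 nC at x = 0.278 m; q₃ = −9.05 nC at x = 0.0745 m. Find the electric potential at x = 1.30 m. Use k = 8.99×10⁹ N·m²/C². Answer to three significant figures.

The total potential is the scalar sum of each charge's contribution, V = Σ kqᵢ/rᵢ.
Distances from the field point to each charge: r₁ = 0.440 m, r₂ = 1.02 m, r₃ = 1.23 m.
V = k[(-8.93×10⁻⁹)/(0.440) + (-1.79×10⁻⁹)/(1.02) + (-9.05×10⁻⁹)/(1.23)] = -265 V.

-265 V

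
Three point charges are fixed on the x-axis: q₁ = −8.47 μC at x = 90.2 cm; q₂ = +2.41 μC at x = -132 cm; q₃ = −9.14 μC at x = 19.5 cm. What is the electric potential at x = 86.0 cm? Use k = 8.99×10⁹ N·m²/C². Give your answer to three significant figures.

-1.93×10⁶ V

The total potential is the scalar sum of each charge's contribution, V = Σ kqᵢ/rᵢ.
Distances from the field point to each charge: r₁ = 0.0420 m, r₂ = 2.18 m, r₃ = 0.665 m.
V = k[(-8.47×10⁻⁶)/(0.0420) + (2.41×10⁻⁶)/(2.18) + (-9.14×10⁻⁶)/(0.665)] = -1.93×10⁶ V.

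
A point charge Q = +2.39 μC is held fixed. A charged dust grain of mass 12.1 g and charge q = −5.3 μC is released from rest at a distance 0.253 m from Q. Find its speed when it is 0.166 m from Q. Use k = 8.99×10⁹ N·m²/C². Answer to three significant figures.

Only the electrostatic force acts, so mechanical energy is conserved: ½mv² = U₁ − U₂ = kQq(1/r₁ − 1/r₂).
U₁ − U₂ = (8.99×10⁹ N·m²/C²)(2.39×10⁻⁶ C)(-5.30×10⁻⁶ C)(1/0.253 − 1/0.166) = 0.236 J.
v = √(2·0.236/0.0121) = 6.24 m/s.

6.24 m/s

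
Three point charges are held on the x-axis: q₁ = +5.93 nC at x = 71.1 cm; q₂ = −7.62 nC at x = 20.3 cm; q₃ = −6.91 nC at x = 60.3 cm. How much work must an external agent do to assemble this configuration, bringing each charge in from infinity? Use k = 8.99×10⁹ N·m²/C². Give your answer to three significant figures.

The assembly work is the sum of pairwise potential energies, U = Σ_{i<j} kqᵢqⱼ/rᵢⱼ.
Pair separations: r₁₂ = 0.508 m, r₁₃ = 0.108 m, r₂₃ = 0.400 m.
U = (-8.00×10⁻⁷) + (-3.41×10⁻⁶) + (1.18×10⁻⁶) = -3.03×10⁻⁶ J.

-3.03×10⁻⁶ J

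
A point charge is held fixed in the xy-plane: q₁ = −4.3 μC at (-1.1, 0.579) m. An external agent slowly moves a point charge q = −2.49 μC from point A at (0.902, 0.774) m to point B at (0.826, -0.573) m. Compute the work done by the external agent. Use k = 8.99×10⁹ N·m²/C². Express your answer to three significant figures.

For quasistatic motion the external work equals the change in potential energy: W_ext = qΔV = q(V_B − V_A).
At A: distance to the source charge is 2.01 m; V_A = kq₁/r = -1.92×10⁴ V.
At B: distance to the source charge is 2.24 m; V_B = kq₁/r = -1.72×10⁴ V.
ΔV = V_B − V_A = 1990 V.
W_ext = qΔV = (-2.49×10⁻⁶ C)(1990 V) = -4.96×10⁻³ J.

-4.96×10⁻³ J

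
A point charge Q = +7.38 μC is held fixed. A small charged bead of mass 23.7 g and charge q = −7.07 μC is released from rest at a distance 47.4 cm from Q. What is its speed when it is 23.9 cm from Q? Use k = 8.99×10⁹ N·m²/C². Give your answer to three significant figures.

Only the electrostatic force acts, so mechanical energy is conserved: ½mv² = U₁ − U₂ = kQq(1/r₁ − 1/r₂).
U₁ − U₂ = (8.99×10⁹ N·m²/C²)(7.38×10⁻⁶ C)(-7.07×10⁻⁶ C)(1/0.474 − 1/0.239) = 0.973 J.
v = √(2·0.973/0.0237) = 9.06 m/s.

9.06 m/s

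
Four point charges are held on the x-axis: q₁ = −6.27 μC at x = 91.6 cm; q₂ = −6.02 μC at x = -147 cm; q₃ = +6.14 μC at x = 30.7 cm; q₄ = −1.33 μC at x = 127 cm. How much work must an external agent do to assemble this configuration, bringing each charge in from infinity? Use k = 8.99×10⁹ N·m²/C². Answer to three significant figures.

-0.451 J

The assembly work is the sum of pairwise potential energies, U = Σ_{i<j} kqᵢqⱼ/rᵢⱼ.
Pair separations: r₁₂ = 2.39 m, r₁₃ = 0.609 m, r₁₄ = 0.354 m, r₂₃ = 1.78 m, r₂₄ = 2.74 m, r₃₄ = 0.963 m.
Summing all 6 pair terms gives U = -0.451 J.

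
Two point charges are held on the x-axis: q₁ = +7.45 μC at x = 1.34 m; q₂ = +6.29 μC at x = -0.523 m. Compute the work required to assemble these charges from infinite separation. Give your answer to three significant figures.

0.226 J

The work to assemble the configuration equals its total potential energy, U = Σ kqᵢqⱼ/rᵢⱼ over all pairs.
Pair separations: r₁₂ = 1.86 m.
U = (0.226) = 0.226 J.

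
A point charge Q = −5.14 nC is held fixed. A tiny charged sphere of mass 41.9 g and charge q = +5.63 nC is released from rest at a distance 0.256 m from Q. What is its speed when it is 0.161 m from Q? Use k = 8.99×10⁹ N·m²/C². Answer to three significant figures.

Only the electrostatic force acts, so mechanical energy is conserved: ½mv² = U₁ − U₂ = kQq(1/r₁ − 1/r₂).
U₁ − U₂ = (8.99×10⁹ N·m²/C²)(-5.14×10⁻⁹ C)(5.63×10⁻⁹ C)(1/0.256 − 1/0.161) = 6.00×10⁻⁷ J.
v = √(2·6.00×10⁻⁷/0.0419) = 5.35×10⁻³ m/s.

5.35×10⁻³ m/s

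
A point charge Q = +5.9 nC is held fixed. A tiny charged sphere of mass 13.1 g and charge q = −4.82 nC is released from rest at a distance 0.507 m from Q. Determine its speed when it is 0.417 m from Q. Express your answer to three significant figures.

4.08×10⁻³ m/s

Only the electrostatic force acts, so mechanical energy is conserved: ½mv² = U₁ − U₂ = kQq(1/r₁ − 1/r₂).
U₁ − U₂ = (8.99×10⁹ N·m²/C²)(5.90×10⁻⁹ C)(-4.82×10⁻⁹ C)(1/0.507 − 1/0.417) = 1.09×10⁻⁷ J.
v = √(2·1.09×10⁻⁷/0.0131) = 4.08×10⁻³ m/s.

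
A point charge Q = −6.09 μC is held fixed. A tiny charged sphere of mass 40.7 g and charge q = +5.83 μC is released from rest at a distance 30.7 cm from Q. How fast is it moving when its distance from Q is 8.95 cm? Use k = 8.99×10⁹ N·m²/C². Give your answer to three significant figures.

11.1 m/s

Only the electrostatic force acts, so mechanical energy is conserved: ½mv² = U₁ − U₂ = kQq(1/r₁ − 1/r₂).
U₁ − U₂ = (8.99×10⁹ N·m²/C²)(-6.09×10⁻⁶ C)(5.83×10⁻⁶ C)(1/0.307 − 1/0.0895) = 2.53 J.
v = √(2·2.53/0.0407) = 11.1 m/s.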